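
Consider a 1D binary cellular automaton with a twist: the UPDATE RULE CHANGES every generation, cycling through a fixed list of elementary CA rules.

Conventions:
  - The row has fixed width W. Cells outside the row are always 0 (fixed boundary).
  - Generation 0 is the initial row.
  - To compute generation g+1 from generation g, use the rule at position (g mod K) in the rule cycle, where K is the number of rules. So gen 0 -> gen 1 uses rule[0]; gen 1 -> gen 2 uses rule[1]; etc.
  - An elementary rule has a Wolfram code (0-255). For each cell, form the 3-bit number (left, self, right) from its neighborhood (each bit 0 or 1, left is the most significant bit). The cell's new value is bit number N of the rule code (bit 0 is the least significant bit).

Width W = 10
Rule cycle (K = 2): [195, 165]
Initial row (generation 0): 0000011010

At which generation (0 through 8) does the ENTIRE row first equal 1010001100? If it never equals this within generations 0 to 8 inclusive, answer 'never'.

Answer: 7

Derivation:
Gen 0: 0000011010
Gen 1 (rule 195): 1111101000
Gen 2 (rule 165): 0111011011
Gen 3 (rule 195): 1011001001
Gen 4 (rule 165): 1100001001
Gen 5 (rule 195): 0101110010
Gen 6 (rule 165): 0110100010
Gen 7 (rule 195): 1010001100
Gen 8 (rule 165): 1110100001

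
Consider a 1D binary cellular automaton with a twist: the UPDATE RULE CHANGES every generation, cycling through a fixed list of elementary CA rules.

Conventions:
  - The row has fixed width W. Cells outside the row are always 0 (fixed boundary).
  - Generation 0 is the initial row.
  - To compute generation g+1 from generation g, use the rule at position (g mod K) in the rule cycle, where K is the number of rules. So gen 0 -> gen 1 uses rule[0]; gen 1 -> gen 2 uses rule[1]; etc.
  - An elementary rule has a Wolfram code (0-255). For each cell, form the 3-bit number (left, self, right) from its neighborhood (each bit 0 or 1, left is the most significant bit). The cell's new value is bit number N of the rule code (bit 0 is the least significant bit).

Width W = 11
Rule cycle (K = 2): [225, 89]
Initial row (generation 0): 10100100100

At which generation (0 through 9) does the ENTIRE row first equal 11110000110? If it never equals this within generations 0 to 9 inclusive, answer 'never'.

Answer: never

Derivation:
Gen 0: 10100100100
Gen 1 (rule 225): 01000000001
Gen 2 (rule 89): 00111111100
Gen 3 (rule 225): 10011111101
Gen 4 (rule 89): 01010000100
Gen 5 (rule 225): 00100110001
Gen 6 (rule 89): 10010111100
Gen 7 (rule 225): 00001011101
Gen 8 (rule 89): 11100010100
Gen 9 (rule 225): 01101001001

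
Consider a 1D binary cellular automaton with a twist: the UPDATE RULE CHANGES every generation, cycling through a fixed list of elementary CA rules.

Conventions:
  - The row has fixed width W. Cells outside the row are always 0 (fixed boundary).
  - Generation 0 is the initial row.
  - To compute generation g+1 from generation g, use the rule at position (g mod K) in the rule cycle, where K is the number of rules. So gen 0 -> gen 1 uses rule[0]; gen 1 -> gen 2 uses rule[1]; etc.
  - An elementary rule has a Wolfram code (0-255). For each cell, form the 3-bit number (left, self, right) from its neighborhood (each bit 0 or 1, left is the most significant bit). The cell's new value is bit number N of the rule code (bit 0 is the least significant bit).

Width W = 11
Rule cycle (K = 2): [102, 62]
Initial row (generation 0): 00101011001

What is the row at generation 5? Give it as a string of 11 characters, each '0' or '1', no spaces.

Answer: 00110011001

Derivation:
Gen 0: 00101011001
Gen 1 (rule 102): 01111101011
Gen 2 (rule 62): 11000011110
Gen 3 (rule 102): 01000100010
Gen 4 (rule 62): 11101110111
Gen 5 (rule 102): 00110011001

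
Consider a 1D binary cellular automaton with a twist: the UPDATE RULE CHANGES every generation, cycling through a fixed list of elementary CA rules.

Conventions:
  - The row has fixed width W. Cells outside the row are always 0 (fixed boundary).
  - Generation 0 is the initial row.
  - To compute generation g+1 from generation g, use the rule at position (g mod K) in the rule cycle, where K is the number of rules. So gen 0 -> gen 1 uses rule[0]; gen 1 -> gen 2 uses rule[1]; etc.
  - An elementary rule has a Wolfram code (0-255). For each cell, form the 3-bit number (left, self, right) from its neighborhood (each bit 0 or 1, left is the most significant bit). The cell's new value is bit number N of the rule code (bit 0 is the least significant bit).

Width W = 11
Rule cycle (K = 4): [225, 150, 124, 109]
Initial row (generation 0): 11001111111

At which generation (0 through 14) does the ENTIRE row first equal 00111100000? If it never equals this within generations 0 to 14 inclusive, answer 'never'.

Gen 0: 11001111111
Gen 1 (rule 225): 01000111111
Gen 2 (rule 150): 11101011110
Gen 3 (rule 124): 10111110011
Gen 4 (rule 109): 11100010011
Gen 5 (rule 225): 01101000001
Gen 6 (rule 150): 10001100011
Gen 7 (rule 124): 11001110011
Gen 8 (rule 109): 11001010011
Gen 9 (rule 225): 01000100001
Gen 10 (rule 150): 11101110011
Gen 11 (rule 124): 10111011011
Gen 12 (rule 109): 11101111111
Gen 13 (rule 225): 01110111111
Gen 14 (rule 150): 10100011110

Answer: never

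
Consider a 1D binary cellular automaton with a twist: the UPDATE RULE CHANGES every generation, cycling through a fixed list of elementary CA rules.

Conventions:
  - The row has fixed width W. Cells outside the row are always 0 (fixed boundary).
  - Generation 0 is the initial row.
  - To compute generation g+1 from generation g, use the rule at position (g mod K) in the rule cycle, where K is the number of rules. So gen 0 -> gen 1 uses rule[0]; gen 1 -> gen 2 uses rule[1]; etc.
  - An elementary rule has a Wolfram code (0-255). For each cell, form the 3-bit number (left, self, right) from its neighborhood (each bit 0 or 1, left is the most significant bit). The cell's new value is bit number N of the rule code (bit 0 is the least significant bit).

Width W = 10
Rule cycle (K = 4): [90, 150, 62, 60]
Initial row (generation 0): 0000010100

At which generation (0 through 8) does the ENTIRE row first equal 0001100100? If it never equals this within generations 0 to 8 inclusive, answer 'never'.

Gen 0: 0000010100
Gen 1 (rule 90): 0000100010
Gen 2 (rule 150): 0001110111
Gen 3 (rule 62): 0011001100
Gen 4 (rule 60): 0010101010
Gen 5 (rule 90): 0100000001
Gen 6 (rule 150): 1110000011
Gen 7 (rule 62): 1001000110
Gen 8 (rule 60): 1101100101

Answer: never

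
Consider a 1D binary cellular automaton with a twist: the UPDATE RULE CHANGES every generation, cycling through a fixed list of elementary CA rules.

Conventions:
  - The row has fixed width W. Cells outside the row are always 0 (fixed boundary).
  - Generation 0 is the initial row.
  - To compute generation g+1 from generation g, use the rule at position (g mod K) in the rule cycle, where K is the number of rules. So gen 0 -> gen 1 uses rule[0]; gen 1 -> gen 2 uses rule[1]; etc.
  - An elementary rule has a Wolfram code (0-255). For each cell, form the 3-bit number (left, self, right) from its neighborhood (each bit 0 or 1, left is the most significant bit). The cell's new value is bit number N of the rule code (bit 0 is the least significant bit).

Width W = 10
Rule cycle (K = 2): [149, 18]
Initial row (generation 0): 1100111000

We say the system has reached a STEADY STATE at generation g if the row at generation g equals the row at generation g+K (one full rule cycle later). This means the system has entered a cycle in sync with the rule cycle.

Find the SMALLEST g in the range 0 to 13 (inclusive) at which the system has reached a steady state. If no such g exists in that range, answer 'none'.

Answer: 6

Derivation:
Gen 0: 1100111000
Gen 1 (rule 149): 0010010111
Gen 2 (rule 18): 0101100000
Gen 3 (rule 149): 0100011111
Gen 4 (rule 18): 1010100000
Gen 5 (rule 149): 1010111111
Gen 6 (rule 18): 0000000000
Gen 7 (rule 149): 1111111111
Gen 8 (rule 18): 0000000000
Gen 9 (rule 149): 1111111111
Gen 10 (rule 18): 0000000000
Gen 11 (rule 149): 1111111111
Gen 12 (rule 18): 0000000000
Gen 13 (rule 149): 1111111111
Gen 14 (rule 18): 0000000000
Gen 15 (rule 149): 1111111111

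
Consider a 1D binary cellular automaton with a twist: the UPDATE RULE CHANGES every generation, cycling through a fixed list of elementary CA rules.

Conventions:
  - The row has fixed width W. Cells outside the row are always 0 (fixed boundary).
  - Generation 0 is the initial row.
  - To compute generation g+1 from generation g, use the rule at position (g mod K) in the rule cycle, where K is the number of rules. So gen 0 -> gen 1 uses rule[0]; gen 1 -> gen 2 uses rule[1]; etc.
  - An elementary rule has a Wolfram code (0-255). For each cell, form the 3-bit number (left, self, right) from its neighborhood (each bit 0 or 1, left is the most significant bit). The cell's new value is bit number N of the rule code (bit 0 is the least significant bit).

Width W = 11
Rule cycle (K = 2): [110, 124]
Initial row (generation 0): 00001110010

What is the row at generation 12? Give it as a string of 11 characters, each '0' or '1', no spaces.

Answer: 11001100011

Derivation:
Gen 0: 00001110010
Gen 1 (rule 110): 00011010110
Gen 2 (rule 124): 00011111111
Gen 3 (rule 110): 00110000001
Gen 4 (rule 124): 00111000001
Gen 5 (rule 110): 01101000011
Gen 6 (rule 124): 01111100011
Gen 7 (rule 110): 11000100111
Gen 8 (rule 124): 11100110101
Gen 9 (rule 110): 10101111111
Gen 10 (rule 124): 11111000001
Gen 11 (rule 110): 10001000011
Gen 12 (rule 124): 11001100011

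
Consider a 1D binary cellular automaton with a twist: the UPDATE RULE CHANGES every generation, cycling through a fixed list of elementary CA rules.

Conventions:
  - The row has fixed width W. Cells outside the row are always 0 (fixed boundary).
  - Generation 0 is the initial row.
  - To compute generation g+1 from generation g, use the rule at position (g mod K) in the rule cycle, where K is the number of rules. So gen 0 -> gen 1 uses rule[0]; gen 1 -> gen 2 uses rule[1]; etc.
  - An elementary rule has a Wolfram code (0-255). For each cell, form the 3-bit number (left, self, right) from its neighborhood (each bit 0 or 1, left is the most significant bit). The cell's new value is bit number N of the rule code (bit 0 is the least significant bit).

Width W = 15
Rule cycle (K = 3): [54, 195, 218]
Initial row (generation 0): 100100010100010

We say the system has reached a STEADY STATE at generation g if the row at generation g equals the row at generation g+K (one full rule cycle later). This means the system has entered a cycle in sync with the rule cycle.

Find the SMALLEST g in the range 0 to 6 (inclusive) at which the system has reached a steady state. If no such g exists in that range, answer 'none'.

Answer: 3

Derivation:
Gen 0: 100100010100010
Gen 1 (rule 54): 111110111110111
Gen 2 (rule 195): 011110011110011
Gen 3 (rule 218): 111111111111111
Gen 4 (rule 54): 000000000000000
Gen 5 (rule 195): 111111111111111
Gen 6 (rule 218): 111111111111111
Gen 7 (rule 54): 000000000000000
Gen 8 (rule 195): 111111111111111
Gen 9 (rule 218): 111111111111111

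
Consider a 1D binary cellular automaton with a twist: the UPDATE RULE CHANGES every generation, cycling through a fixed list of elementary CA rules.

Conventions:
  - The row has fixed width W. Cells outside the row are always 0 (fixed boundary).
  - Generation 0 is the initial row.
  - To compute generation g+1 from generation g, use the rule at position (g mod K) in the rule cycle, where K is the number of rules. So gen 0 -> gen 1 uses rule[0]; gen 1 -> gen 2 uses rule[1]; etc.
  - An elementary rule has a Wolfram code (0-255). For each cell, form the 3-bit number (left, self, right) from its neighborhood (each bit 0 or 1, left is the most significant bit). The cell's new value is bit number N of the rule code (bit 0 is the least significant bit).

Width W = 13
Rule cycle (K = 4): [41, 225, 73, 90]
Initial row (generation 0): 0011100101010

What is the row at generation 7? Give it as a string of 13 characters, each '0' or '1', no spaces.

Answer: 0000010000101

Derivation:
Gen 0: 0011100101010
Gen 1 (rule 41): 1010000010100
Gen 2 (rule 225): 0100111001001
Gen 3 (rule 73): 0000101000000
Gen 4 (rule 90): 0001000100000
Gen 5 (rule 41): 1100010001111
Gen 6 (rule 225): 0101000100111
Gen 7 (rule 73): 0000010000101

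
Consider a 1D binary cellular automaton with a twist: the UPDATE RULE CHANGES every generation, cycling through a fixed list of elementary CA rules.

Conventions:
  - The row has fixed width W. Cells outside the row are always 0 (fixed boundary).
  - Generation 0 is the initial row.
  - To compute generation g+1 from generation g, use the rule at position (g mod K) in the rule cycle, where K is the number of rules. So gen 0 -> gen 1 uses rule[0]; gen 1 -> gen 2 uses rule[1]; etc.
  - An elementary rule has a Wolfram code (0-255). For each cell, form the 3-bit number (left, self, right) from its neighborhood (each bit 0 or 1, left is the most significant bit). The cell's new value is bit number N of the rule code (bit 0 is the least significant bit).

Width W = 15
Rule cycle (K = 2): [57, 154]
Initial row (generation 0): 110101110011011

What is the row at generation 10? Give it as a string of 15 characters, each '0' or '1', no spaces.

Gen 0: 110101110011011
Gen 1 (rule 57): 101011001010110
Gen 2 (rule 154): 000010110000101
Gen 3 (rule 57): 111001101110010
Gen 4 (rule 154): 110111001101101
Gen 5 (rule 57): 101100101011010
Gen 6 (rule 154): 001011000010001
Gen 7 (rule 57): 100110111001100
Gen 8 (rule 154): 011100110111010
Gen 9 (rule 57): 010010101100101
Gen 10 (rule 154): 101100001011000

Answer: 101100001011000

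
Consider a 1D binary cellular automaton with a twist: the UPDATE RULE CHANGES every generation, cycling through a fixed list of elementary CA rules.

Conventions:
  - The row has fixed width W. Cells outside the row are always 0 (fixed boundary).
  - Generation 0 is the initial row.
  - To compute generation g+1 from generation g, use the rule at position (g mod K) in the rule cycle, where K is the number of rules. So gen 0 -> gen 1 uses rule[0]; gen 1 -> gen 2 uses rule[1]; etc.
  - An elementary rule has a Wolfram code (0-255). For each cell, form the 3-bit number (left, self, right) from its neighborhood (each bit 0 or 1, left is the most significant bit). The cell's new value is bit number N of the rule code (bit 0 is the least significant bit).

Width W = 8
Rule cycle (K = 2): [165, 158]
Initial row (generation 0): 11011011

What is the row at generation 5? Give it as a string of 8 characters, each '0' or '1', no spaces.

Answer: 00110110

Derivation:
Gen 0: 11011011
Gen 1 (rule 165): 00100100
Gen 2 (rule 158): 01111110
Gen 3 (rule 165): 00111100
Gen 4 (rule 158): 01111010
Gen 5 (rule 165): 00110110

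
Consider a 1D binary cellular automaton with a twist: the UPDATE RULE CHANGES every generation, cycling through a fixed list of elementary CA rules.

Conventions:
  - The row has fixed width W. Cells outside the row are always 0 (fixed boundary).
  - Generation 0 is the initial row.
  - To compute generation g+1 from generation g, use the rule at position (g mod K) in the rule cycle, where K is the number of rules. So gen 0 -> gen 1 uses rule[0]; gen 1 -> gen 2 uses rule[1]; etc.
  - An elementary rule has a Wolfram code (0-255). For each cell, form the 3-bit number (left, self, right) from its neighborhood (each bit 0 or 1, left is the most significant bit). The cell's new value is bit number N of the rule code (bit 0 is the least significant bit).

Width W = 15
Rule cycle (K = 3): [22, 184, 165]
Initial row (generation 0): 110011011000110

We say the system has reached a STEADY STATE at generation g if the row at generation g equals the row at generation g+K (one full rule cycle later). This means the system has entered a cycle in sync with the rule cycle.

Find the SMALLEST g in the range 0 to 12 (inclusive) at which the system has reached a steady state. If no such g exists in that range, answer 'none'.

Gen 0: 110011011000110
Gen 1 (rule 22): 001100000101001
Gen 2 (rule 184): 001010000010100
Gen 3 (rule 165): 101110111011101
Gen 4 (rule 22): 100000000000001
Gen 5 (rule 184): 010000000000000
Gen 6 (rule 165): 010111111111111
Gen 7 (rule 22): 110000000000000
Gen 8 (rule 184): 101000000000000
Gen 9 (rule 165): 111011111111111
Gen 10 (rule 22): 000000000000000
Gen 11 (rule 184): 000000000000000
Gen 12 (rule 165): 111111111111111
Gen 13 (rule 22): 000000000000000
Gen 14 (rule 184): 000000000000000
Gen 15 (rule 165): 111111111111111

Answer: 10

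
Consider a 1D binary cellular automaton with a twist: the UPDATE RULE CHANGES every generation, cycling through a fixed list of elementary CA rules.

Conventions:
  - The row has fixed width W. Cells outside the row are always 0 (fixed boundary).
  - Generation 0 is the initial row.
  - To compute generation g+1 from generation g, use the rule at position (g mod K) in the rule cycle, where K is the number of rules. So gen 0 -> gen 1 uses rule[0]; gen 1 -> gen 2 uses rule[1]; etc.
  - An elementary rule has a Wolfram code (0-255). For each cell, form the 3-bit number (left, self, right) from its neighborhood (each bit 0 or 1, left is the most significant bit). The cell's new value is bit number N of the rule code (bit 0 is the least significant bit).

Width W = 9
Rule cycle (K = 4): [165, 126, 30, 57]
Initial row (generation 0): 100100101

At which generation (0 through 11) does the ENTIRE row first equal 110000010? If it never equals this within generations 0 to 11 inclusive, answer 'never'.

Gen 0: 100100101
Gen 1 (rule 165): 100100111
Gen 2 (rule 126): 111111101
Gen 3 (rule 30): 100000001
Gen 4 (rule 57): 011111100
Gen 5 (rule 165): 001111001
Gen 6 (rule 126): 011001111
Gen 7 (rule 30): 110111000
Gen 8 (rule 57): 101100111
Gen 9 (rule 165): 110000010
Gen 10 (rule 126): 111000111
Gen 11 (rule 30): 100101100

Answer: 9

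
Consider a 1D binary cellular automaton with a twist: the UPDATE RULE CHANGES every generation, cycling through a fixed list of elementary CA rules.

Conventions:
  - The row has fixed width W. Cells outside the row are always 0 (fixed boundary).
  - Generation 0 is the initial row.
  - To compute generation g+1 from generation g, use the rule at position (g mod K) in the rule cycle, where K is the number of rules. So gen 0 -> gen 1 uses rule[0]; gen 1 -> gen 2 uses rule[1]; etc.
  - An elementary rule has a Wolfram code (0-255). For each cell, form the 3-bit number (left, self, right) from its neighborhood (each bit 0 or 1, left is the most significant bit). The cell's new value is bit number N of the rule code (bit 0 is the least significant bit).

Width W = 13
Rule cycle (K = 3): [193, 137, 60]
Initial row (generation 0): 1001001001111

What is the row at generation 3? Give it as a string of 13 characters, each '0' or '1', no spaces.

Answer: 1000000001101

Derivation:
Gen 0: 1001001001111
Gen 1 (rule 193): 0000000000111
Gen 2 (rule 137): 1111111110110
Gen 3 (rule 60): 1000000001101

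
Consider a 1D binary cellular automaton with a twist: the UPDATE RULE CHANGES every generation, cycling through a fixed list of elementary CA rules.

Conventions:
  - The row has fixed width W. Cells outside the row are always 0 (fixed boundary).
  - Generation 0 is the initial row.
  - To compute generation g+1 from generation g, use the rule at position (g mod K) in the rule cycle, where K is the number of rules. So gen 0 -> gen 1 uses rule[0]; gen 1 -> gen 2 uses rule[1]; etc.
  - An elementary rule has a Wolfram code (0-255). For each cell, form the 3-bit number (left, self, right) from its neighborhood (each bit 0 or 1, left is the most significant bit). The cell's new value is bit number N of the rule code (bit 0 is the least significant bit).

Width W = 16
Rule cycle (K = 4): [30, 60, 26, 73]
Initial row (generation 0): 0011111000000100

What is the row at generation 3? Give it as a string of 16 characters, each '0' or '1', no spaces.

Gen 0: 0011111000000100
Gen 1 (rule 30): 0110000100001110
Gen 2 (rule 60): 0101000110001001
Gen 3 (rule 26): 1000101101010110

Answer: 1000101101010110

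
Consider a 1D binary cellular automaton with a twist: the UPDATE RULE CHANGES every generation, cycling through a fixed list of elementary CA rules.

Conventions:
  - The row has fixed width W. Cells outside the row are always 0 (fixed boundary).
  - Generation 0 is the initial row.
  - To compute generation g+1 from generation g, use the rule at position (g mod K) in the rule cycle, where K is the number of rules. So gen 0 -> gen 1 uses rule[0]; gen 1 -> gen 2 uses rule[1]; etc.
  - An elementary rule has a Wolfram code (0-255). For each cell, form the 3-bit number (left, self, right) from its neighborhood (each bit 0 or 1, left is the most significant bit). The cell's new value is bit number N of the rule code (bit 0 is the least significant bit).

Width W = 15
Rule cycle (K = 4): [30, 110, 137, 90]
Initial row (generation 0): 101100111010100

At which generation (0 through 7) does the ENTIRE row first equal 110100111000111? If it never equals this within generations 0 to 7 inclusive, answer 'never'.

Gen 0: 101100111010100
Gen 1 (rule 30): 101011100010110
Gen 2 (rule 110): 111110100111110
Gen 3 (rule 137): 111100000111100
Gen 4 (rule 90): 100110001100110
Gen 5 (rule 30): 111101011011101
Gen 6 (rule 110): 100111111110111
Gen 7 (rule 137): 000111111100110

Answer: never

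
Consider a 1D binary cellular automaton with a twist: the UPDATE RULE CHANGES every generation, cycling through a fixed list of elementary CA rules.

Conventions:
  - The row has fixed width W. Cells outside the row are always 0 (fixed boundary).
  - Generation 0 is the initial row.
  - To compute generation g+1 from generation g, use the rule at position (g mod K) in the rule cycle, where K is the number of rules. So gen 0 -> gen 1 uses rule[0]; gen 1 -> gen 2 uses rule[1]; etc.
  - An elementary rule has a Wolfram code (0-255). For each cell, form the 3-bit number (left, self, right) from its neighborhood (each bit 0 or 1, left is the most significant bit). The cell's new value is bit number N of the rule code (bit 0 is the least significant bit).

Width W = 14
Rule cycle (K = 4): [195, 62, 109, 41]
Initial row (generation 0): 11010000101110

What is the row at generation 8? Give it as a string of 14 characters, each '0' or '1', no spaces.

Answer: 00100101010110

Derivation:
Gen 0: 11010000101110
Gen 1 (rule 195): 01000111000110
Gen 2 (rule 62): 11101100101101
Gen 3 (rule 109): 10111100111111
Gen 4 (rule 41): 01100000100000
Gen 5 (rule 195): 10101111001111
Gen 6 (rule 62): 11111000111000
Gen 7 (rule 109): 10001010101011
Gen 8 (rule 41): 00100101010110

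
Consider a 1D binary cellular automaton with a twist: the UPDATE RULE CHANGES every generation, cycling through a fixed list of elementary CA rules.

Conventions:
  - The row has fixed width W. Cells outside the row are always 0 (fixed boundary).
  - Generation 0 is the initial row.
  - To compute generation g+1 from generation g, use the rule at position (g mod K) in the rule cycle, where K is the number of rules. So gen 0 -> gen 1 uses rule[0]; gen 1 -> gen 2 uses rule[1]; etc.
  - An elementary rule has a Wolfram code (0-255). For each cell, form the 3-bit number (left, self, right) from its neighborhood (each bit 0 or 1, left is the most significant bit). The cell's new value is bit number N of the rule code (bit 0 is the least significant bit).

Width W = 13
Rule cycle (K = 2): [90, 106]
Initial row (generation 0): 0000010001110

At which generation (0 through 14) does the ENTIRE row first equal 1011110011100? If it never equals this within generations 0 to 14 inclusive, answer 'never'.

Answer: never

Derivation:
Gen 0: 0000010001110
Gen 1 (rule 90): 0000101011011
Gen 2 (rule 106): 0001010111111
Gen 3 (rule 90): 0010000100001
Gen 4 (rule 106): 0100001000010
Gen 5 (rule 90): 1010010100101
Gen 6 (rule 106): 0100101001010
Gen 7 (rule 90): 1011000110001
Gen 8 (rule 106): 0111001110010
Gen 9 (rule 90): 1101111011101
Gen 10 (rule 106): 1111001110110
Gen 11 (rule 90): 1001111010111
Gen 12 (rule 106): 0011001101101
Gen 13 (rule 90): 0111111101100
Gen 14 (rule 106): 1100000111100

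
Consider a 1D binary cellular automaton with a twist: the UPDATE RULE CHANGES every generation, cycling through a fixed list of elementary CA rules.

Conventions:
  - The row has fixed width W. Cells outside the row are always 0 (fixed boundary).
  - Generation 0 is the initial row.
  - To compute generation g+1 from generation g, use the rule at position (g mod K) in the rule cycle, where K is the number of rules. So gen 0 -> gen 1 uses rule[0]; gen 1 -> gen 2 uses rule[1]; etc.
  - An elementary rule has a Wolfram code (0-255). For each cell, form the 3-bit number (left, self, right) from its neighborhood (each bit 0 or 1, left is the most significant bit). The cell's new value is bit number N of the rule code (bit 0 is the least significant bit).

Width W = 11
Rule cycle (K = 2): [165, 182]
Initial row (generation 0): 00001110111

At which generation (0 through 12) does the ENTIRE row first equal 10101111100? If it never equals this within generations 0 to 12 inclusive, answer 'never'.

Gen 0: 00001110111
Gen 1 (rule 165): 11100101010
Gen 2 (rule 182): 01011111111
Gen 3 (rule 165): 01101111110
Gen 4 (rule 182): 10010111101
Gen 5 (rule 165): 10011011011
Gen 6 (rule 182): 11100100100
Gen 7 (rule 165): 01000100101
Gen 8 (rule 182): 11101111111
Gen 9 (rule 165): 01010111110
Gen 10 (rule 182): 11111011101
Gen 11 (rule 165): 01110101011
Gen 12 (rule 182): 10101111100

Answer: 12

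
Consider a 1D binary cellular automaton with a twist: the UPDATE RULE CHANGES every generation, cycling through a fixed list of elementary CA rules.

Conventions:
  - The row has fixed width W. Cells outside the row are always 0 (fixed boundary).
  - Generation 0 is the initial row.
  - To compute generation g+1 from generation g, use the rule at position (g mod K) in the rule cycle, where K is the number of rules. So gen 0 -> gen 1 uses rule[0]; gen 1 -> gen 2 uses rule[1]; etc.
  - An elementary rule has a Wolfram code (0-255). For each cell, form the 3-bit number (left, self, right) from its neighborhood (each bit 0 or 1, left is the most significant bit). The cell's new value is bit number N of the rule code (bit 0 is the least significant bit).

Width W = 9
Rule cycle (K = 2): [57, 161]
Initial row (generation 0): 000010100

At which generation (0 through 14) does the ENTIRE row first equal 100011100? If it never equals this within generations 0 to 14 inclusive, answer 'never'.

Answer: never

Derivation:
Gen 0: 000010100
Gen 1 (rule 57): 111001011
Gen 2 (rule 161): 010000100
Gen 3 (rule 57): 001110011
Gen 4 (rule 161): 100100000
Gen 5 (rule 57): 010011111
Gen 6 (rule 161): 000001110
Gen 7 (rule 57): 111101001
Gen 8 (rule 161): 011010000
Gen 9 (rule 57): 010101111
Gen 10 (rule 161): 001010110
Gen 11 (rule 57): 100101101
Gen 12 (rule 161): 000010010
Gen 13 (rule 57): 111001001
Gen 14 (rule 161): 010000000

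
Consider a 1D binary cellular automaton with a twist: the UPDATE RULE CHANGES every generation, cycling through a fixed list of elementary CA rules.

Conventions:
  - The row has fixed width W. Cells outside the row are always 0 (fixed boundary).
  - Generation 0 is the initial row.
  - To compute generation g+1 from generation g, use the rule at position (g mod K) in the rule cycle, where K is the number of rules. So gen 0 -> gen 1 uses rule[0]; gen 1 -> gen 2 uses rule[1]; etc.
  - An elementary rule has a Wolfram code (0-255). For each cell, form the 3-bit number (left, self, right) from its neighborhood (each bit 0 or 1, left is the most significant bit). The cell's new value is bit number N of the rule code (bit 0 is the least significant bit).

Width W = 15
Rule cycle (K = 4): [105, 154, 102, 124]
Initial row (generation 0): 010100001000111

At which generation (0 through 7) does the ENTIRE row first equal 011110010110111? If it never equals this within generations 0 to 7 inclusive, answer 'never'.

Answer: 5

Derivation:
Gen 0: 010100001000111
Gen 1 (rule 105): 001001100010101
Gen 2 (rule 154): 010111010100000
Gen 3 (rule 102): 111001111100000
Gen 4 (rule 124): 101101000110000
Gen 5 (rule 105): 011110010110111
Gen 6 (rule 154): 111101100100110
Gen 7 (rule 102): 000110101101010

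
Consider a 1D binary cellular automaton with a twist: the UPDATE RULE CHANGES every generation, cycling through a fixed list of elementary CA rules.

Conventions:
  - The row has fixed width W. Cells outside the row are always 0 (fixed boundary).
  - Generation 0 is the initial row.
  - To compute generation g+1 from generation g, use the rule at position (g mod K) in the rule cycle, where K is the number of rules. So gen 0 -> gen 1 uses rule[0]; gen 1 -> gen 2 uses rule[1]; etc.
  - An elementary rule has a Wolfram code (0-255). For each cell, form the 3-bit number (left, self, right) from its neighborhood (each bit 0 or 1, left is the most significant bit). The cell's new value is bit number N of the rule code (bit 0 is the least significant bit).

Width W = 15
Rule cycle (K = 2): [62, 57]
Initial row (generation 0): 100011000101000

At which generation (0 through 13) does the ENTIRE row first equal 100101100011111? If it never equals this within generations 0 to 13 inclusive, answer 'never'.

Gen 0: 100011000101000
Gen 1 (rule 62): 110110101111100
Gen 2 (rule 57): 101101011000011
Gen 3 (rule 62): 111011110100110
Gen 4 (rule 57): 100110001010101
Gen 5 (rule 62): 111101011111111
Gen 6 (rule 57): 100010110000000
Gen 7 (rule 62): 110111101000000
Gen 8 (rule 57): 101100010111111
Gen 9 (rule 62): 111010111100000
Gen 10 (rule 57): 100101100011111
Gen 11 (rule 62): 111111010110000
Gen 12 (rule 57): 100000101101111
Gen 13 (rule 62): 110001111011000

Answer: 10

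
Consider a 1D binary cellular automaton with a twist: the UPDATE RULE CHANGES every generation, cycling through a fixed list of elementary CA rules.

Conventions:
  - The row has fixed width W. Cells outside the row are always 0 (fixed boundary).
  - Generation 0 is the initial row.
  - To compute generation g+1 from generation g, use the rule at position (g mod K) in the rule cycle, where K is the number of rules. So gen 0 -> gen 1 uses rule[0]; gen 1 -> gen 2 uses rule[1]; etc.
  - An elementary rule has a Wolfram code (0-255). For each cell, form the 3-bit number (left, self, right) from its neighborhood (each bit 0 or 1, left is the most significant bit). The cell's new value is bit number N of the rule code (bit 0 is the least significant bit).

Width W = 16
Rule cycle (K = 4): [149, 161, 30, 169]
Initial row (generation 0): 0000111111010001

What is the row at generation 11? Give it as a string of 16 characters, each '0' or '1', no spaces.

Gen 0: 0000111111010001
Gen 1 (rule 149): 1110011110011101
Gen 2 (rule 161): 0100001100001010
Gen 3 (rule 30): 1110011010011011
Gen 4 (rule 169): 1100010100010110
Gen 5 (rule 149): 0011010111010001
Gen 6 (rule 161): 1000101010100100
Gen 7 (rule 30): 1101101010111110
Gen 8 (rule 169): 1011010101111100
Gen 9 (rule 149): 1000010100111011
Gen 10 (rule 161): 0011001000010100
Gen 11 (rule 30): 0110111100110110

Answer: 0110111100110110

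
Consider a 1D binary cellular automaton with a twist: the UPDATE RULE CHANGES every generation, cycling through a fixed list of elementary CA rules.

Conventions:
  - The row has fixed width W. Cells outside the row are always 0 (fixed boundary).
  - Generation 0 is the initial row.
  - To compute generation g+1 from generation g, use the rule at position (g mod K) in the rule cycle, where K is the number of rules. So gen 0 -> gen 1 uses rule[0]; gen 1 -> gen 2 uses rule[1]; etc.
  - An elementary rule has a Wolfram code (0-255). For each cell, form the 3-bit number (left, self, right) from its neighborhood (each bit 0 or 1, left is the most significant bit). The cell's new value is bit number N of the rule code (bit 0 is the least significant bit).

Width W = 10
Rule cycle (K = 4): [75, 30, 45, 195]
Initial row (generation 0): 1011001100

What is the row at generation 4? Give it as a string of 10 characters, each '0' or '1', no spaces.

Gen 0: 1011001100
Gen 1 (rule 75): 0011011101
Gen 2 (rule 30): 0110010001
Gen 3 (rule 45): 0100010101
Gen 4 (rule 195): 1001100000

Answer: 1001100000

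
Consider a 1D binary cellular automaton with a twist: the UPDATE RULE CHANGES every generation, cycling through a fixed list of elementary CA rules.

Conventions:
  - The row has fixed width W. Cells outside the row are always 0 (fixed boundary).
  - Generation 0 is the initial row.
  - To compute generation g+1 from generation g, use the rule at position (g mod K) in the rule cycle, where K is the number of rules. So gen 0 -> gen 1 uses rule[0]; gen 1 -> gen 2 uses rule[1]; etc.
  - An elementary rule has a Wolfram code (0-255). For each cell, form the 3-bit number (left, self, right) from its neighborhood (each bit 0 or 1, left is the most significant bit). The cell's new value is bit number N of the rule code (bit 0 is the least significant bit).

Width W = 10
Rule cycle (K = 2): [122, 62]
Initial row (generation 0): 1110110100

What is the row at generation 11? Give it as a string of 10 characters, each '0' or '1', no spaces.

Answer: 1011011001

Derivation:
Gen 0: 1110110100
Gen 1 (rule 122): 1011111010
Gen 2 (rule 62): 1110000111
Gen 3 (rule 122): 1011001101
Gen 4 (rule 62): 1110111011
Gen 5 (rule 122): 1011101111
Gen 6 (rule 62): 1110011000
Gen 7 (rule 122): 1011111100
Gen 8 (rule 62): 1110000010
Gen 9 (rule 122): 1011000101
Gen 10 (rule 62): 1110101111
Gen 11 (rule 122): 1011011001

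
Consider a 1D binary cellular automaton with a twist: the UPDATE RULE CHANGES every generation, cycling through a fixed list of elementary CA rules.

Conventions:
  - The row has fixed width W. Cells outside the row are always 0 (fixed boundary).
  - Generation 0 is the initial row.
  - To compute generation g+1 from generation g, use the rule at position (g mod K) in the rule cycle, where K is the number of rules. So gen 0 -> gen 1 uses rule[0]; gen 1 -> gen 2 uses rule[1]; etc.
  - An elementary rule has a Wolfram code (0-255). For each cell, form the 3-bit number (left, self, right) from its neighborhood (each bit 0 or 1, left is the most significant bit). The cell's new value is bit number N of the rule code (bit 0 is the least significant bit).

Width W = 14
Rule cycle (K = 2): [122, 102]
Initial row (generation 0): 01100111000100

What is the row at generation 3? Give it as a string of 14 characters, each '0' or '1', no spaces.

Gen 0: 01100111000100
Gen 1 (rule 122): 11111101101010
Gen 2 (rule 102): 00000110111110
Gen 3 (rule 122): 00001111100011

Answer: 00001111100011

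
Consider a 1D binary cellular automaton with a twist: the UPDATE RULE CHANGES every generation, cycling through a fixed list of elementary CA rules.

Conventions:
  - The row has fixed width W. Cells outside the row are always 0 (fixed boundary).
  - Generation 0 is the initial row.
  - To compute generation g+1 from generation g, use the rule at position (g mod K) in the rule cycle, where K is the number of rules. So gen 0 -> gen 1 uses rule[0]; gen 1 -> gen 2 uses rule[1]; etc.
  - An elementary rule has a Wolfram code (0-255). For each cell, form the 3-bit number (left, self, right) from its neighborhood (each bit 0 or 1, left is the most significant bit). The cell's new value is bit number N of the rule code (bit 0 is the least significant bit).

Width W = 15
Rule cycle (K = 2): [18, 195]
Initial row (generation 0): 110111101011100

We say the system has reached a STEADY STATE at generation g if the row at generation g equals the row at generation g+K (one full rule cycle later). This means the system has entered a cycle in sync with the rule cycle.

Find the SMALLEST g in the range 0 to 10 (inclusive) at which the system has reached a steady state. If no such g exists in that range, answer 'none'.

Answer: 1

Derivation:
Gen 0: 110111101011100
Gen 1 (rule 18): 000000000000010
Gen 2 (rule 195): 111111111111100
Gen 3 (rule 18): 000000000000010
Gen 4 (rule 195): 111111111111100
Gen 5 (rule 18): 000000000000010
Gen 6 (rule 195): 111111111111100
Gen 7 (rule 18): 000000000000010
Gen 8 (rule 195): 111111111111100
Gen 9 (rule 18): 000000000000010
Gen 10 (rule 195): 111111111111100
Gen 11 (rule 18): 000000000000010
Gen 12 (rule 195): 111111111111100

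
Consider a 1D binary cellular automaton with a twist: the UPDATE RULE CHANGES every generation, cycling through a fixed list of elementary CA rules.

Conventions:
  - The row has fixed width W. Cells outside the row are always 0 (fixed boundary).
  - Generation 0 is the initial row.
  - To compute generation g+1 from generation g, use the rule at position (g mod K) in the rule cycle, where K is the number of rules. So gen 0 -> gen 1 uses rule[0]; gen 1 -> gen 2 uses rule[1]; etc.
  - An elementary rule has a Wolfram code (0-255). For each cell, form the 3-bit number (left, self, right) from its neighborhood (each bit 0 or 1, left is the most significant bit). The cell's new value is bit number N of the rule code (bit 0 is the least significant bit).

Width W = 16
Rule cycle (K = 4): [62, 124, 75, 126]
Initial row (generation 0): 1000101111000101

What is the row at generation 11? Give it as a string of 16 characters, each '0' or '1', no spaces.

Gen 0: 1000101111000101
Gen 1 (rule 62): 1101111000101111
Gen 2 (rule 124): 1111001100111001
Gen 3 (rule 75): 1001011101101010
Gen 4 (rule 126): 1111110111111111
Gen 5 (rule 62): 1000001100000000
Gen 6 (rule 124): 1100001110000000
Gen 7 (rule 75): 1101111010111111
Gen 8 (rule 126): 1111001111100001
Gen 9 (rule 62): 1000111000010011
Gen 10 (rule 124): 1100101100011011
Gen 11 (rule 75): 1101001101111011

Answer: 1101001101111011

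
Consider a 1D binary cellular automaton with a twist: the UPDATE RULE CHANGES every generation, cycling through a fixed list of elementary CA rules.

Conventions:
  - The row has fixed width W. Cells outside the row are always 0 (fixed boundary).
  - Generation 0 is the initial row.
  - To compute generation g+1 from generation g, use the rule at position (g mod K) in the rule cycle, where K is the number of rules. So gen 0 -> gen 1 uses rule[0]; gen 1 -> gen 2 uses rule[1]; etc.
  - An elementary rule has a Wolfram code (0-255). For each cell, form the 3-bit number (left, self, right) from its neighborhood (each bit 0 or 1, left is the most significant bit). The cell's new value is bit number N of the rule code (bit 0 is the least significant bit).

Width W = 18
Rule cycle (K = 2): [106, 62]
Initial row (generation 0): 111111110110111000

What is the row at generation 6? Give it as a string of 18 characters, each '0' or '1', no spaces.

Answer: 111100111110000111

Derivation:
Gen 0: 111111110110111000
Gen 1 (rule 106): 100000011111101000
Gen 2 (rule 62): 110000110000011100
Gen 3 (rule 106): 110001110000110100
Gen 4 (rule 62): 101011001001101110
Gen 5 (rule 106): 010111010011111010
Gen 6 (rule 62): 111100111110000111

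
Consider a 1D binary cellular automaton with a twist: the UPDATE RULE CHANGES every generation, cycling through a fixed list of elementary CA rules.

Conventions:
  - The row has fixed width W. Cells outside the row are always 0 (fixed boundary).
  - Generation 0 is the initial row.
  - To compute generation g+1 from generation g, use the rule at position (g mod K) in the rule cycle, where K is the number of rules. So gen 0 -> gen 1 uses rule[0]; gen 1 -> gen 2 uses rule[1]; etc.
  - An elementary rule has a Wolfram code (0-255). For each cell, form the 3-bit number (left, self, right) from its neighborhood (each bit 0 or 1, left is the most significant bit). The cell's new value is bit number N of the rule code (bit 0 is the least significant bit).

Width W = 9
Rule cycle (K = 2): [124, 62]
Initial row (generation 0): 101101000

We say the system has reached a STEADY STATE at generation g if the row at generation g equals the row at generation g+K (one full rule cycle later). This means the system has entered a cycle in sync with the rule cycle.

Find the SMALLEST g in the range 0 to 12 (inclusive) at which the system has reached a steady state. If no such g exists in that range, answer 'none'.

Gen 0: 101101000
Gen 1 (rule 124): 111111100
Gen 2 (rule 62): 100000010
Gen 3 (rule 124): 110000011
Gen 4 (rule 62): 101000110
Gen 5 (rule 124): 111100111
Gen 6 (rule 62): 100011100
Gen 7 (rule 124): 110010110
Gen 8 (rule 62): 101111101
Gen 9 (rule 124): 111000111
Gen 10 (rule 62): 100101100
Gen 11 (rule 124): 110111110
Gen 12 (rule 62): 101100001
Gen 13 (rule 124): 111110001
Gen 14 (rule 62): 100001011

Answer: none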